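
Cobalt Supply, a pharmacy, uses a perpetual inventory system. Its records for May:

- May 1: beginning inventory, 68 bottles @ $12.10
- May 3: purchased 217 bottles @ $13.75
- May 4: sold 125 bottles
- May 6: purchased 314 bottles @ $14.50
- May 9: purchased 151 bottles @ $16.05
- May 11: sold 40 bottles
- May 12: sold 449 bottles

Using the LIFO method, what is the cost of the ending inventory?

Ending inventory = $1,757.80

May 4, 125 sold [LIFO — newest first]: 125 @ $13.75 = $1,718.75
May 11, 40 sold [LIFO — newest first]: 40 @ $16.05 = $642.00
May 12, 449 sold [LIFO — newest first]: 111 @ $16.05 + 314 @ $14.50 + 24 @ $13.75 = $6,664.55
Total COGS = $1,718.75 + $642.00 + $6,664.55 = $9,025.30
Ending inventory: 68 @ $12.10 + 68 @ $13.75 = $1,757.80
Check: goods available $10,783.10 = COGS $9,025.30 + ending $1,757.80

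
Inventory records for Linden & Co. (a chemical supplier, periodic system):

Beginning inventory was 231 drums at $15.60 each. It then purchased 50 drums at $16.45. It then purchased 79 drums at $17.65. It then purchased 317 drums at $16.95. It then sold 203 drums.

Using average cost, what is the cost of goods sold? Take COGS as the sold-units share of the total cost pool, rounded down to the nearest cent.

Sale 1, sell 203: 203/677 × $11,193.60 → $3,356.42
Ending inventory (cost pool remaining) = $7,837.18

COGS = $3,356.42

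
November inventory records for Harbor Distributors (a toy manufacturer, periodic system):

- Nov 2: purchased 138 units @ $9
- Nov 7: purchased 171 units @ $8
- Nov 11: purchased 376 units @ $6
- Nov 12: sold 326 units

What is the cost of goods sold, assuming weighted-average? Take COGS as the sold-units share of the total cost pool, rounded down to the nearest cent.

Nov 12, sell 326: 326/685 × $4,866.00 → $2,315.78
Ending inventory (cost pool remaining) = $2,550.22
Check: goods available $4,866.00 = COGS $2,315.78 + ending $2,550.22

COGS = $2,315.78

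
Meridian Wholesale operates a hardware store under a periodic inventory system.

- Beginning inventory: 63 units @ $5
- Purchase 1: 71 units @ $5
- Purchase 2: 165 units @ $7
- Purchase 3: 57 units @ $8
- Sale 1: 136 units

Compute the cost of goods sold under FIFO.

Sale 1 (136) [FIFO — oldest first]: 63 @ $5 + 71 @ $5 + 2 @ $7 = $684
Ending inventory: 163 @ $7 + 57 @ $8 = $1,597

COGS = $684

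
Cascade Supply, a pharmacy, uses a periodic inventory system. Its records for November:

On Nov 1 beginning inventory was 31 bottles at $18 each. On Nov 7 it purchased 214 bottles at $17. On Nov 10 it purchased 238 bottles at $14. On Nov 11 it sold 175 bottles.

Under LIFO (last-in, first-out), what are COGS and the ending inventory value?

Nov 11, 175 sold [LIFO — newest first]: 175 @ $14 = $2,450
Ending inventory: 31 @ $18 + 214 @ $17 + 63 @ $14 = $5,078

COGS = $2,450; ending inventory = $5,078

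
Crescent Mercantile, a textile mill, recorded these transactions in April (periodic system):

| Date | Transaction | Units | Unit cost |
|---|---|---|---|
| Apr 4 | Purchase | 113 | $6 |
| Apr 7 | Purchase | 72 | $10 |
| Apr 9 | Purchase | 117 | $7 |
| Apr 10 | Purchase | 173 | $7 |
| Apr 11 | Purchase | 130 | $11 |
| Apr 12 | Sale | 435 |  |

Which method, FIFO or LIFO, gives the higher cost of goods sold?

LIFO

FIFO COGS: 113 @ $6 + 72 @ $10 + 117 @ $7 + 133 @ $7 = $3,148
LIFO COGS: 130 @ $11 + 173 @ $7 + 117 @ $7 + 15 @ $10 = $3,610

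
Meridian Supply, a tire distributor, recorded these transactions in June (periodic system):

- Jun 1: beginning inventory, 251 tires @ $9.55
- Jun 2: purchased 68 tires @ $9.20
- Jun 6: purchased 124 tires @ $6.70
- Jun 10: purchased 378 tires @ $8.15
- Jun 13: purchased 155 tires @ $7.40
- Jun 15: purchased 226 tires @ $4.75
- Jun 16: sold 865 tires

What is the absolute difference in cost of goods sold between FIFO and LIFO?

$1,248.35

FIFO COGS: 251 @ $9.55 + 68 @ $9.20 + 124 @ $6.70 + 378 @ $8.15 + 44 @ $7.40 = $7,259.75
LIFO COGS: 226 @ $4.75 + 155 @ $7.40 + 378 @ $8.15 + 106 @ $6.70 = $6,011.40
Difference = |$7,259.75 − $6,011.40| = $1,248.35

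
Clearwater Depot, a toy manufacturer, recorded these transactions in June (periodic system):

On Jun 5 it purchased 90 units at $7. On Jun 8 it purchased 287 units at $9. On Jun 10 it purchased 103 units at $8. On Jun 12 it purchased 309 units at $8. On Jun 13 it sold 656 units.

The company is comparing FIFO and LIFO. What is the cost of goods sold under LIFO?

FIFO COGS: 90 @ $7 + 287 @ $9 + 103 @ $8 + 176 @ $8 = $5,445
LIFO COGS: 309 @ $8 + 103 @ $8 + 244 @ $9 = $5,492

COGS = $5,492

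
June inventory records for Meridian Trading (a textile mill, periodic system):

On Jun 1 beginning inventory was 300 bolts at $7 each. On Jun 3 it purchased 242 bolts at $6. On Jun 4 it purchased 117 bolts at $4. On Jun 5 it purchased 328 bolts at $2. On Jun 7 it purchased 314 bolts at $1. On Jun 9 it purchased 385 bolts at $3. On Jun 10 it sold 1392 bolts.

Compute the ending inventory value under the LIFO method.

Ending inventory = $2,058

Jun 10, 1392 sold [LIFO — newest first]: 385 @ $3 + 314 @ $1 + 328 @ $2 + 117 @ $4 + 242 @ $6 + 6 @ $7 = $4,087
Ending inventory: 294 @ $7 = $2,058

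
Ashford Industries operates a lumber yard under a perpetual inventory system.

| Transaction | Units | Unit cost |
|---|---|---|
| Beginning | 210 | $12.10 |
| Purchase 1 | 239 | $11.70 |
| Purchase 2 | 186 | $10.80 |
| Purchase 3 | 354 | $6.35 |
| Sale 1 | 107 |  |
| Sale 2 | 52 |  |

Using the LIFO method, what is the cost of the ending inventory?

Sale 1 (107) [LIFO — newest first]: 107 @ $6.35 = $679.45
Sale 2 (52) [LIFO — newest first]: 52 @ $6.35 = $330.20
Total COGS = $679.45 + $330.20 = $1,009.65
Ending inventory: 210 @ $12.10 + 239 @ $11.70 + 186 @ $10.80 + 195 @ $6.35 = $8,584.35
Check: goods available $9,594.00 = COGS $1,009.65 + ending $8,584.35

Ending inventory = $8,584.35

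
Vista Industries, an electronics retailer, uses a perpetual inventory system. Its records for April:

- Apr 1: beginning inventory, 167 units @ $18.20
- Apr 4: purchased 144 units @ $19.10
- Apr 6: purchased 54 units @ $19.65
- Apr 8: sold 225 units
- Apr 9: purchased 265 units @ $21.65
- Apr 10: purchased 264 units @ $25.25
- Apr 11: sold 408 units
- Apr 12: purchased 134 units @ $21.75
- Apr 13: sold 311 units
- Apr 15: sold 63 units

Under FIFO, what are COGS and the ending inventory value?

COGS = $21,711.90; ending inventory = $456.75

Apr 8, 225 sold [FIFO — oldest first]: 167 @ $18.20 + 58 @ $19.10 = $4,147.20
Apr 11, 408 sold [FIFO — oldest first]: 86 @ $19.10 + 54 @ $19.65 + 265 @ $21.65 + 3 @ $25.25 = $8,516.70
Apr 13, 311 sold [FIFO — oldest first]: 261 @ $25.25 + 50 @ $21.75 = $7,677.75
Apr 15, 63 sold [FIFO — oldest first]: 63 @ $21.75 = $1,370.25
Total COGS = $4,147.20 + $8,516.70 + $7,677.75 + $1,370.25 = $21,711.90
Ending inventory: 21 @ $21.75 = $456.75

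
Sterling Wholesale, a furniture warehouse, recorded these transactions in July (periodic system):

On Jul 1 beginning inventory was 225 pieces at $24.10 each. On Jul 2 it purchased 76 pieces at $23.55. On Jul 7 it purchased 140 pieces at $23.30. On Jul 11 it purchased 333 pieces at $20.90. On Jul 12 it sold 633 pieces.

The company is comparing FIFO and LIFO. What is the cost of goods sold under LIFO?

COGS = $14,035.90

FIFO COGS: 225 @ $24.10 + 76 @ $23.55 + 140 @ $23.30 + 192 @ $20.90 = $14,487.10
LIFO COGS: 333 @ $20.90 + 140 @ $23.30 + 76 @ $23.55 + 84 @ $24.10 = $14,035.90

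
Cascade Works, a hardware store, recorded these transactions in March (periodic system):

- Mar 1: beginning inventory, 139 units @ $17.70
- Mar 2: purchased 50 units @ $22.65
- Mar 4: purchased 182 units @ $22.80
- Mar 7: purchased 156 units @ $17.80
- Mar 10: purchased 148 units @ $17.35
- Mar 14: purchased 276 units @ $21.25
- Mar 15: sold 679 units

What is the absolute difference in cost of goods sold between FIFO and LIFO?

$294.80

FIFO COGS: 139 @ $17.70 + 50 @ $22.65 + 182 @ $22.80 + 156 @ $17.80 + 148 @ $17.35 + 4 @ $21.25 = $13,172.00
LIFO COGS: 276 @ $21.25 + 148 @ $17.35 + 156 @ $17.80 + 99 @ $22.80 = $13,466.80
Difference = |$13,172.00 − $13,466.80| = $294.80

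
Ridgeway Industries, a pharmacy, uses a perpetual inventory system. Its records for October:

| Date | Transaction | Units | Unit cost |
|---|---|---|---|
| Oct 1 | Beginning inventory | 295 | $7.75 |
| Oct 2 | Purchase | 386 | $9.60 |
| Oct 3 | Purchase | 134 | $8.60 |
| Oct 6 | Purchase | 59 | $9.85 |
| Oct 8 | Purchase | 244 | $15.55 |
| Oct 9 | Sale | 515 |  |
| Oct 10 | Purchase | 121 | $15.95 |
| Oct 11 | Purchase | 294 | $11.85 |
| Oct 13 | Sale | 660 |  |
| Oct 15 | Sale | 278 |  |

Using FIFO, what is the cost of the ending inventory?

Oct 9, 515 sold [FIFO — oldest first]: 295 @ $7.75 + 220 @ $9.60 = $4,398.25
Oct 13, 660 sold [FIFO — oldest first]: 166 @ $9.60 + 134 @ $8.60 + 59 @ $9.85 + 244 @ $15.55 + 57 @ $15.95 = $8,030.50
Oct 15, 278 sold [FIFO — oldest first]: 64 @ $15.95 + 214 @ $11.85 = $3,556.70
Total COGS = $4,398.25 + $8,030.50 + $3,556.70 = $15,985.45
Ending inventory: 80 @ $11.85 = $948.00
Check: goods available $16,933.45 = COGS $15,985.45 + ending $948.00

Ending inventory = $948.00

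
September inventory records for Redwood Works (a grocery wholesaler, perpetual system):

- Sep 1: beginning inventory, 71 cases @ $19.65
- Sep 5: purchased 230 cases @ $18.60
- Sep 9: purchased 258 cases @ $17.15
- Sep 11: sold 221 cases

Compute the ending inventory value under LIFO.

Sep 11, 221 sold [LIFO — newest first]: 221 @ $17.15 = $3,790.15
Ending inventory: 71 @ $19.65 + 230 @ $18.60 + 37 @ $17.15 = $6,307.70

Ending inventory = $6,307.70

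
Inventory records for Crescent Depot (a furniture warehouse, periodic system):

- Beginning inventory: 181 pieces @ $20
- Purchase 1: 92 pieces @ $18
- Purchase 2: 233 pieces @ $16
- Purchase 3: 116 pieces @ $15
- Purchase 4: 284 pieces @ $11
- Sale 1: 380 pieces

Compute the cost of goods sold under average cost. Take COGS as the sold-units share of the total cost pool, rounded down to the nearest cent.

COGS = $5,816.60

Sale 1, sell 380: 380/906 × $13,868.00 → $5,816.60
Ending inventory (cost pool remaining) = $8,051.40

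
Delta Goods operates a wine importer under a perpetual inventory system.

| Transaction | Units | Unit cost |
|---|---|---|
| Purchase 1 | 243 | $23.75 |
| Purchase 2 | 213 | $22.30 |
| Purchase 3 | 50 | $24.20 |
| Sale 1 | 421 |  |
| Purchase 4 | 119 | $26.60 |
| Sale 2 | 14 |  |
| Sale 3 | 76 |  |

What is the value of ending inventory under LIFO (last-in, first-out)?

Sale 1 (421) [LIFO — newest first]: 50 @ $24.20 + 213 @ $22.30 + 158 @ $23.75 = $9,712.40
Sale 2 (14) [LIFO — newest first]: 14 @ $26.60 = $372.40
Sale 3 (76) [LIFO — newest first]: 76 @ $26.60 = $2,021.60
Total COGS = $9,712.40 + $372.40 + $2,021.60 = $12,106.40
Ending inventory: 85 @ $23.75 + 29 @ $26.60 = $2,790.15

Ending inventory = $2,790.15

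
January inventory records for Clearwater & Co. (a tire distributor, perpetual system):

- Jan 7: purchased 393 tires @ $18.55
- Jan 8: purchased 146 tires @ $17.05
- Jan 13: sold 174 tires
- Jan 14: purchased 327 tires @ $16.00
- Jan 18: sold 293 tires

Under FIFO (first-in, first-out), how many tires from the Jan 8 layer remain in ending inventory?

72

Jan 13, 174 sold [FIFO — oldest first]: 174 @ $18.55 = $3,227.70
Jan 18, 293 sold [FIFO — oldest first]: 219 @ $18.55 + 74 @ $17.05 = $5,324.15
Total COGS = $3,227.70 + $5,324.15 = $8,551.85
Ending inventory: 72 @ $17.05 + 327 @ $16.00 = $6,459.60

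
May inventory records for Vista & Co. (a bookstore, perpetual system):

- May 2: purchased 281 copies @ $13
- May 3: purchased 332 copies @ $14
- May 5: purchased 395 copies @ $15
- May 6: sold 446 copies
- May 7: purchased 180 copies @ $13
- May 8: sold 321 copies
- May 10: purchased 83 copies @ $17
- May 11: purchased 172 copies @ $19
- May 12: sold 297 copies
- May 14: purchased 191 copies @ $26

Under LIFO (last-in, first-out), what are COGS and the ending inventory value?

COGS = $16,220; ending inventory = $9,991

May 6, 446 sold [LIFO — newest first]: 395 @ $15 + 51 @ $14 = $6,639
May 8, 321 sold [LIFO — newest first]: 180 @ $13 + 141 @ $14 = $4,314
May 12, 297 sold [LIFO — newest first]: 172 @ $19 + 83 @ $17 + 42 @ $14 = $5,267
Total COGS = $6,639 + $4,314 + $5,267 = $16,220
Ending inventory: 281 @ $13 + 98 @ $14 + 191 @ $26 = $9,991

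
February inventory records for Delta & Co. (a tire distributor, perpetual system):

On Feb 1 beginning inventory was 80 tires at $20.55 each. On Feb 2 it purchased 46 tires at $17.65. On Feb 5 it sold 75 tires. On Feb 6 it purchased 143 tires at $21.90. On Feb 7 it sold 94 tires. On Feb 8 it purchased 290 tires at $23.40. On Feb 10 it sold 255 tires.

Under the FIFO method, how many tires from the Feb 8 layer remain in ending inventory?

Feb 5, 75 sold [FIFO — oldest first]: 75 @ $20.55 = $1,541.25
Feb 7, 94 sold [FIFO — oldest first]: 5 @ $20.55 + 46 @ $17.65 + 43 @ $21.90 = $1,856.35
Feb 10, 255 sold [FIFO — oldest first]: 100 @ $21.90 + 155 @ $23.40 = $5,817.00
Total COGS = $1,541.25 + $1,856.35 + $5,817.00 = $9,214.60
Ending inventory: 135 @ $23.40 = $3,159.00

135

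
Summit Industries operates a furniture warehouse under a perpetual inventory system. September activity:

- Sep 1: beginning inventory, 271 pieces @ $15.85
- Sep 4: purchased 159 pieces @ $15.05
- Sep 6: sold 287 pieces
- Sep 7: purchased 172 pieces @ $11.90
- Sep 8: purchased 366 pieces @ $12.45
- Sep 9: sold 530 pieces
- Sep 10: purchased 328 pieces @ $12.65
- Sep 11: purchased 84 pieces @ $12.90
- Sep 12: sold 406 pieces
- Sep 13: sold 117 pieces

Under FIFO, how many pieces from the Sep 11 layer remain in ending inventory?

40

Sep 6, 287 sold [FIFO — oldest first]: 271 @ $15.85 + 16 @ $15.05 = $4,536.15
Sep 9, 530 sold [FIFO — oldest first]: 143 @ $15.05 + 172 @ $11.90 + 215 @ $12.45 = $6,875.70
Sep 12, 406 sold [FIFO — oldest first]: 151 @ $12.45 + 255 @ $12.65 = $5,105.70
Sep 13, 117 sold [FIFO — oldest first]: 73 @ $12.65 + 44 @ $12.90 = $1,491.05
Total COGS = $4,536.15 + $6,875.70 + $5,105.70 + $1,491.05 = $18,008.60
Ending inventory: 40 @ $12.90 = $516.00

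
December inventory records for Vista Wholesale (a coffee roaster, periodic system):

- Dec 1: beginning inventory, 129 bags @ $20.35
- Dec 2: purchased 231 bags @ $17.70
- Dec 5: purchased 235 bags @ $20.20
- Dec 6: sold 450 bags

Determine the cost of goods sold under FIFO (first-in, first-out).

Dec 6, 450 sold [FIFO — oldest first]: 129 @ $20.35 + 231 @ $17.70 + 90 @ $20.20 = $8,531.85
Ending inventory: 145 @ $20.20 = $2,929.00
Check: goods available $11,460.85 = COGS $8,531.85 + ending $2,929.00

COGS = $8,531.85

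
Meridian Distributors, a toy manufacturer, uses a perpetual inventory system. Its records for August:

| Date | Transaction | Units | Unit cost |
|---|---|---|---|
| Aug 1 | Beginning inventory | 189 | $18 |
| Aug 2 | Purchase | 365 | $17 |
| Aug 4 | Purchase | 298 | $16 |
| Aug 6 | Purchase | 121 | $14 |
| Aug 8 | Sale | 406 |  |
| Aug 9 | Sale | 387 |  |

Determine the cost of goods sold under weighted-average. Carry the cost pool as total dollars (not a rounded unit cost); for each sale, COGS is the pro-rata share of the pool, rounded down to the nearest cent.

After Aug 1: 189 on hand, pool $3,402.00 (≈ $18.0000 each)
After Aug 2: 554 on hand, pool $9,607.00 (≈ $17.3412 each)
After Aug 4: 852 on hand, pool $14,375.00 (≈ $16.8721 each)
After Aug 6: 973 on hand, pool $16,069.00 (≈ $16.5149 each)
Aug 8, sell 406: 406/973 × $16,069.00 → $6,705.05
Aug 9, sell 387: 387/567 × $9,363.95 → $6,391.26
Total COGS = $6,705.05 + $6,391.26 = $13,096.31
Ending inventory (cost pool remaining) = $2,972.69

COGS = $13,096.31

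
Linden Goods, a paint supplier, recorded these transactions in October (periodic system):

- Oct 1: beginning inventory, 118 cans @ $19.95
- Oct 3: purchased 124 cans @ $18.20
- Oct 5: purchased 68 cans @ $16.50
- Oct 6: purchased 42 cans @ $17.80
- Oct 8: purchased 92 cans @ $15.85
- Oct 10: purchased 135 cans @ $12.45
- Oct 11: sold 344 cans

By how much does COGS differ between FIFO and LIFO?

FIFO COGS: 118 @ $19.95 + 124 @ $18.20 + 68 @ $16.50 + 34 @ $17.80 = $6,338.10
LIFO COGS: 135 @ $12.45 + 92 @ $15.85 + 42 @ $17.80 + 68 @ $16.50 + 7 @ $18.20 = $5,135.95
Difference = |$6,338.10 − $5,135.95| = $1,202.15

$1,202.15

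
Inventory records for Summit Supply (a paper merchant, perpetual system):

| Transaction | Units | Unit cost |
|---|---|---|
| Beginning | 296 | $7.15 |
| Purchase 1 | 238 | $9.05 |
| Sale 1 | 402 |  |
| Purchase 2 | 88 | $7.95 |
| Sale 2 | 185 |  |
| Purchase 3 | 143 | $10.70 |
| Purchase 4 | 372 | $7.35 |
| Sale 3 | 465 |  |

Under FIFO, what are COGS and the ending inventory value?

Sale 1 (402) [FIFO — oldest first]: 296 @ $7.15 + 106 @ $9.05 = $3,075.70
Sale 2 (185) [FIFO — oldest first]: 132 @ $9.05 + 53 @ $7.95 = $1,615.95
Sale 3 (465) [FIFO — oldest first]: 35 @ $7.95 + 143 @ $10.70 + 287 @ $7.35 = $3,917.80
Total COGS = $3,075.70 + $1,615.95 + $3,917.80 = $8,609.45
Ending inventory: 85 @ $7.35 = $624.75

COGS = $8,609.45; ending inventory = $624.75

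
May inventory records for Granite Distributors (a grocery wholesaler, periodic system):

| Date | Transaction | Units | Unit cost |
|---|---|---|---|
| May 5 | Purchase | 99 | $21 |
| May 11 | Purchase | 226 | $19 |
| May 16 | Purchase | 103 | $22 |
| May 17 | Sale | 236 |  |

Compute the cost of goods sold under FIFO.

COGS = $4,682

May 17, 236 sold [FIFO — oldest first]: 99 @ $21 + 137 @ $19 = $4,682
Ending inventory: 89 @ $19 + 103 @ $22 = $3,957
Check: goods available $8,639 = COGS $4,682 + ending $3,957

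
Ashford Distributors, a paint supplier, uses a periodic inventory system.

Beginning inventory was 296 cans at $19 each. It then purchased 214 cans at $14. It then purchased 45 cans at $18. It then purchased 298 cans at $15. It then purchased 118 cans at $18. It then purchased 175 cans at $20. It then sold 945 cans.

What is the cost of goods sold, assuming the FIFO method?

COGS = $15,556

Sale 1 (945) [FIFO — oldest first]: 296 @ $19 + 214 @ $14 + 45 @ $18 + 298 @ $15 + 92 @ $18 = $15,556
Ending inventory: 26 @ $18 + 175 @ $20 = $3,968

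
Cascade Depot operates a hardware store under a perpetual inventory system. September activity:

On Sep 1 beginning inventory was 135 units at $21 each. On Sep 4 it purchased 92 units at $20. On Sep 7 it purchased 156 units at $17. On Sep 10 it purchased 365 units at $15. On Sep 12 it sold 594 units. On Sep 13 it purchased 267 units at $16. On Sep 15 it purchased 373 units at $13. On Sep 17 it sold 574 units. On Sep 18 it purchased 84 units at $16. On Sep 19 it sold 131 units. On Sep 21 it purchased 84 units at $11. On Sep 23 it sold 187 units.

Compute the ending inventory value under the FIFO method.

Sep 12, 594 sold [FIFO — oldest first]: 135 @ $21 + 92 @ $20 + 156 @ $17 + 211 @ $15 = $10,492
Sep 17, 574 sold [FIFO — oldest first]: 154 @ $15 + 267 @ $16 + 153 @ $13 = $8,571
Sep 19, 131 sold [FIFO — oldest first]: 131 @ $13 = $1,703
Sep 23, 187 sold [FIFO — oldest first]: 89 @ $13 + 84 @ $16 + 14 @ $11 = $2,655
Total COGS = $10,492 + $8,571 + $1,703 + $2,655 = $23,421
Ending inventory: 70 @ $11 = $770

Ending inventory = $770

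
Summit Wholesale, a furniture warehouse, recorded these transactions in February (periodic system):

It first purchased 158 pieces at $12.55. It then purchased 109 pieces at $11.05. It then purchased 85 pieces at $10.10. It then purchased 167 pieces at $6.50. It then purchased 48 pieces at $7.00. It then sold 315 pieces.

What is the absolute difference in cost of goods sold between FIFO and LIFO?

$1,226.40

FIFO COGS: 158 @ $12.55 + 109 @ $11.05 + 48 @ $10.10 = $3,672.15
LIFO COGS: 48 @ $7.00 + 167 @ $6.50 + 85 @ $10.10 + 15 @ $11.05 = $2,445.75
Difference = |$3,672.15 − $2,445.75| = $1,226.40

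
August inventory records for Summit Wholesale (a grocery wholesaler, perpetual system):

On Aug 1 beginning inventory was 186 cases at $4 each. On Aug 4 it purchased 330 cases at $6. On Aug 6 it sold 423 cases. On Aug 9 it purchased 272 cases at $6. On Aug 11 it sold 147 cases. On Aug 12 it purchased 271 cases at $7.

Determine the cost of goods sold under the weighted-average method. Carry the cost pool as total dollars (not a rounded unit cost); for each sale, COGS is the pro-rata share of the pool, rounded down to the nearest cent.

After Aug 1: 186 on hand, pool $744.00 (≈ $4.0000 each)
After Aug 4: 516 on hand, pool $2,724.00 (≈ $5.2791 each)
Aug 6, sell 423: 423/516 × $2,724.00 → $2,233.04
After Aug 9: 365 on hand, pool $2,122.96 (≈ $5.8163 each)
Aug 11, sell 147: 147/365 × $2,122.96 → $855.00
After Aug 12: 489 on hand, pool $3,164.96 (≈ $6.4723 each)
Total COGS = $2,233.04 + $855.00 = $3,088.04
Ending inventory (cost pool remaining) = $3,164.96

COGS = $3,088.04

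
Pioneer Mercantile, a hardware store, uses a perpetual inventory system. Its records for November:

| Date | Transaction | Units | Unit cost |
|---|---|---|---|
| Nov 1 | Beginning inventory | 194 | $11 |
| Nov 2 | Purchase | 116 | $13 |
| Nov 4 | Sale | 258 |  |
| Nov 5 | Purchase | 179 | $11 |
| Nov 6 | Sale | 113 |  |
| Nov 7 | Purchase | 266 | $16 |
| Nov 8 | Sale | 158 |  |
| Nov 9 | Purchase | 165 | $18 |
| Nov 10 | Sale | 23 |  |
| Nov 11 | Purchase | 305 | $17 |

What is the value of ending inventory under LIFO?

Nov 4, 258 sold [LIFO — newest first]: 116 @ $13 + 142 @ $11 = $3,070
Nov 6, 113 sold [LIFO — newest first]: 113 @ $11 = $1,243
Nov 8, 158 sold [LIFO — newest first]: 158 @ $16 = $2,528
Nov 10, 23 sold [LIFO — newest first]: 23 @ $18 = $414
Total COGS = $3,070 + $1,243 + $2,528 + $414 = $7,255
Ending inventory: 52 @ $11 + 66 @ $11 + 108 @ $16 + 142 @ $18 + 305 @ $17 = $10,767

Ending inventory = $10,767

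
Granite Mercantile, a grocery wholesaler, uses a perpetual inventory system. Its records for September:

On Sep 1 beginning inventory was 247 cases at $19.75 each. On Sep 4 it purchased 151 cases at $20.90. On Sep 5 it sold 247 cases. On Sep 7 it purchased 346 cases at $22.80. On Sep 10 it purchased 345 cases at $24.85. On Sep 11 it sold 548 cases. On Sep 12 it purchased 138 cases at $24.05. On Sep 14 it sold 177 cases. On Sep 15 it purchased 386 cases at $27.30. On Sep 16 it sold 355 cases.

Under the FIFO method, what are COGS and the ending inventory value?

COGS = $30,545.10; ending inventory = $7,807.80

Sep 5, 247 sold [FIFO — oldest first]: 247 @ $19.75 = $4,878.25
Sep 11, 548 sold [FIFO — oldest first]: 151 @ $20.90 + 346 @ $22.80 + 51 @ $24.85 = $12,312.05
Sep 14, 177 sold [FIFO — oldest first]: 177 @ $24.85 = $4,398.45
Sep 16, 355 sold [FIFO — oldest first]: 117 @ $24.85 + 138 @ $24.05 + 100 @ $27.30 = $8,956.35
Total COGS = $4,878.25 + $12,312.05 + $4,398.45 + $8,956.35 = $30,545.10
Ending inventory: 286 @ $27.30 = $7,807.80
Check: goods available $38,352.90 = COGS $30,545.10 + ending $7,807.80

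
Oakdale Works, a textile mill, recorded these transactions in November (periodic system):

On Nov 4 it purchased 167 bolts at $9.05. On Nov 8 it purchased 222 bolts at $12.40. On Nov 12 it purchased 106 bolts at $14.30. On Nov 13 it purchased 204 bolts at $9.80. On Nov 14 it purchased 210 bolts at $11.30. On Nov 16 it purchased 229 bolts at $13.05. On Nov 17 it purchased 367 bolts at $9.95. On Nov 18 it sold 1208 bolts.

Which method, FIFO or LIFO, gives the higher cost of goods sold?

FIFO

FIFO COGS: 167 @ $9.05 + 222 @ $12.40 + 106 @ $14.30 + 204 @ $9.80 + 210 @ $11.30 + 229 @ $13.05 + 70 @ $9.95 = $13,837.10
LIFO COGS: 367 @ $9.95 + 229 @ $13.05 + 210 @ $11.30 + 204 @ $9.80 + 106 @ $14.30 + 92 @ $12.40 = $13,668.90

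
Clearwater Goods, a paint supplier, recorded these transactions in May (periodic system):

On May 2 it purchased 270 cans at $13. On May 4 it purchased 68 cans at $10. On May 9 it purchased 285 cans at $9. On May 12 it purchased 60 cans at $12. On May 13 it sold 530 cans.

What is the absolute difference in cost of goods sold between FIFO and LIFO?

$432

FIFO COGS: 270 @ $13 + 68 @ $10 + 192 @ $9 = $5,918
LIFO COGS: 60 @ $12 + 285 @ $9 + 68 @ $10 + 117 @ $13 = $5,486
Difference = |$5,918 − $5,486| = $432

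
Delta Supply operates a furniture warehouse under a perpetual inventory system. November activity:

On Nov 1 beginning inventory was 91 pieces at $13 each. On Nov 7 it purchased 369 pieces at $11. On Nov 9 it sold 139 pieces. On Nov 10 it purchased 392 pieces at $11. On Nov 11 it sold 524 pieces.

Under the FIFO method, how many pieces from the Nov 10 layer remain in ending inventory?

Nov 9, 139 sold [FIFO — oldest first]: 91 @ $13 + 48 @ $11 = $1,711
Nov 11, 524 sold [FIFO — oldest first]: 321 @ $11 + 203 @ $11 = $5,764
Total COGS = $1,711 + $5,764 = $7,475
Ending inventory: 189 @ $11 = $2,079
Check: goods available $9,554 = COGS $7,475 + ending $2,079

189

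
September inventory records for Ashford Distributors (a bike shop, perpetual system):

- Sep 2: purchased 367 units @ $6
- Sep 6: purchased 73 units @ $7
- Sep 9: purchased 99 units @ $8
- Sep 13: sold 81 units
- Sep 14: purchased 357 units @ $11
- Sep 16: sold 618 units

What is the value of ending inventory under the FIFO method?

Ending inventory = $2,167

Sep 13, 81 sold [FIFO — oldest first]: 81 @ $6 = $486
Sep 16, 618 sold [FIFO — oldest first]: 286 @ $6 + 73 @ $7 + 99 @ $8 + 160 @ $11 = $4,779
Total COGS = $486 + $4,779 = $5,265
Ending inventory: 197 @ $11 = $2,167
Check: goods available $7,432 = COGS $5,265 + ending $2,167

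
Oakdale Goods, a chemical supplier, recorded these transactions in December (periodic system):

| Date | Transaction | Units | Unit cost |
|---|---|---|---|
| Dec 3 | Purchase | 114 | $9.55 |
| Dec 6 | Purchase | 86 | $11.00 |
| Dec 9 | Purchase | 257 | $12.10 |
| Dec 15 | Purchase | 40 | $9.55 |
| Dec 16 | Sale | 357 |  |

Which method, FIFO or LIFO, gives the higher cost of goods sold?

LIFO

FIFO COGS: 114 @ $9.55 + 86 @ $11.00 + 157 @ $12.10 = $3,934.40
LIFO COGS: 40 @ $9.55 + 257 @ $12.10 + 60 @ $11.00 = $4,151.70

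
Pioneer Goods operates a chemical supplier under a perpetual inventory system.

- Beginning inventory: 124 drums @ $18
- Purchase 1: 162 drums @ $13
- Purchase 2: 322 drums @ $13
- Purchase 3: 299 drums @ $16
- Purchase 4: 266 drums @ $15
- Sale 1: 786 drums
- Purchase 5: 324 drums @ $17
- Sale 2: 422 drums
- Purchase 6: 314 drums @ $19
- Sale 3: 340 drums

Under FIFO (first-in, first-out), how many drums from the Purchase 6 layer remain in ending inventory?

263

Sale 1 (786) [FIFO — oldest first]: 124 @ $18 + 162 @ $13 + 322 @ $13 + 178 @ $16 = $11,372
Sale 2 (422) [FIFO — oldest first]: 121 @ $16 + 266 @ $15 + 35 @ $17 = $6,521
Sale 3 (340) [FIFO — oldest first]: 289 @ $17 + 51 @ $19 = $5,882
Total COGS = $11,372 + $6,521 + $5,882 = $23,775
Ending inventory: 263 @ $19 = $4,997
Check: goods available $28,772 = COGS $23,775 + ending $4,997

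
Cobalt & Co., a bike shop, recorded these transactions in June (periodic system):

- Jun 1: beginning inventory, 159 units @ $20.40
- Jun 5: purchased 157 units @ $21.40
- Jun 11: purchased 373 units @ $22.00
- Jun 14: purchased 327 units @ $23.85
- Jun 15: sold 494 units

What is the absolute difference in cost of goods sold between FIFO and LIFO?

$953.55

FIFO COGS: 159 @ $20.40 + 157 @ $21.40 + 178 @ $22.00 = $10,519.40
LIFO COGS: 327 @ $23.85 + 167 @ $22.00 = $11,472.95
Difference = |$10,519.40 − $11,472.95| = $953.55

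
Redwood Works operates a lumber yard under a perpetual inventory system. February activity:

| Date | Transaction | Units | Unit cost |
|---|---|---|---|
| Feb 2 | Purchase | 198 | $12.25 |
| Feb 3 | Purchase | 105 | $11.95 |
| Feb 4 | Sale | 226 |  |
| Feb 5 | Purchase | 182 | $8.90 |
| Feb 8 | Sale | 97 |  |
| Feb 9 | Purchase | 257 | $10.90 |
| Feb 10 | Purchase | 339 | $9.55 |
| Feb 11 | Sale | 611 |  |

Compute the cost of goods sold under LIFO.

Feb 4, 226 sold [LIFO — newest first]: 105 @ $11.95 + 121 @ $12.25 = $2,737.00
Feb 8, 97 sold [LIFO — newest first]: 97 @ $8.90 = $863.30
Feb 11, 611 sold [LIFO — newest first]: 339 @ $9.55 + 257 @ $10.90 + 15 @ $8.90 = $6,172.25
Total COGS = $2,737.00 + $863.30 + $6,172.25 = $9,772.55
Ending inventory: 77 @ $12.25 + 70 @ $8.90 = $1,566.25

COGS = $9,772.55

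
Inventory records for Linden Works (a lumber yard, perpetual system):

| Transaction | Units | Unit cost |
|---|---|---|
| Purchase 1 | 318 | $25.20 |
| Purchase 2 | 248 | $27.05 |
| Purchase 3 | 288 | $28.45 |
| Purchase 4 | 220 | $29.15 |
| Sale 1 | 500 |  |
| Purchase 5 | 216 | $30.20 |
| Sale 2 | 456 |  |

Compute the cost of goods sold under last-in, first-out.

COGS = $27,405.40

Sale 1 (500) [LIFO — newest first]: 220 @ $29.15 + 280 @ $28.45 = $14,379.00
Sale 2 (456) [LIFO — newest first]: 216 @ $30.20 + 8 @ $28.45 + 232 @ $27.05 = $13,026.40
Total COGS = $14,379.00 + $13,026.40 = $27,405.40
Ending inventory: 318 @ $25.20 + 16 @ $27.05 = $8,446.40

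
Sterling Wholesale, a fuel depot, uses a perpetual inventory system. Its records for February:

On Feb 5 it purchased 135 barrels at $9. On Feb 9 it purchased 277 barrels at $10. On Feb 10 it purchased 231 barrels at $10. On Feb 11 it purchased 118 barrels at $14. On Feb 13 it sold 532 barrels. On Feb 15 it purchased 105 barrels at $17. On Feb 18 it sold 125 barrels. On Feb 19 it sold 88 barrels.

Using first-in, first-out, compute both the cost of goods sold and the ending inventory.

COGS = $7,723; ending inventory = $2,009

Feb 13, 532 sold [FIFO — oldest first]: 135 @ $9 + 277 @ $10 + 120 @ $10 = $5,185
Feb 18, 125 sold [FIFO — oldest first]: 111 @ $10 + 14 @ $14 = $1,306
Feb 19, 88 sold [FIFO — oldest first]: 88 @ $14 = $1,232
Total COGS = $5,185 + $1,306 + $1,232 = $7,723
Ending inventory: 16 @ $14 + 105 @ $17 = $2,009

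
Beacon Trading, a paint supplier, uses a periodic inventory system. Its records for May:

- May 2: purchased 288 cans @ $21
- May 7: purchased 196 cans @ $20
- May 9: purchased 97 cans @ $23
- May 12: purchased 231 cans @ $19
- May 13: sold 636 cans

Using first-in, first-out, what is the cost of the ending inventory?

Ending inventory = $3,344

May 13, 636 sold [FIFO — oldest first]: 288 @ $21 + 196 @ $20 + 97 @ $23 + 55 @ $19 = $13,244
Ending inventory: 176 @ $19 = $3,344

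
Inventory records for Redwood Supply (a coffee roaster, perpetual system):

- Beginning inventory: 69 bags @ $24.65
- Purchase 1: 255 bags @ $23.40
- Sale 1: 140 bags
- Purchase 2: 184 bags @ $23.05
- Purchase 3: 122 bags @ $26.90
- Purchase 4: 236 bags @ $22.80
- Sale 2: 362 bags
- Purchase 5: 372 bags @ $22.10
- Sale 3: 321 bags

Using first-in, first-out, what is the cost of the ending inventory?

Ending inventory = $9,201.60

Sale 1 (140) [FIFO — oldest first]: 69 @ $24.65 + 71 @ $23.40 = $3,362.25
Sale 2 (362) [FIFO — oldest first]: 184 @ $23.40 + 178 @ $23.05 = $8,408.50
Sale 3 (321) [FIFO — oldest first]: 6 @ $23.05 + 122 @ $26.90 + 193 @ $22.80 = $7,820.50
Total COGS = $3,362.25 + $8,408.50 + $7,820.50 = $19,591.25
Ending inventory: 43 @ $22.80 + 372 @ $22.10 = $9,201.60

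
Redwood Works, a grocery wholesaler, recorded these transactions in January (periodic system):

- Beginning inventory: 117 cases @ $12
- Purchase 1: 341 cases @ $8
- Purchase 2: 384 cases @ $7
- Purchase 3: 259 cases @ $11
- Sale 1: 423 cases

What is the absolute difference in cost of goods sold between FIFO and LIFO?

FIFO COGS: 117 @ $12 + 306 @ $8 = $3,852
LIFO COGS: 259 @ $11 + 164 @ $7 = $3,997
Difference = |$3,852 − $3,997| = $145

$145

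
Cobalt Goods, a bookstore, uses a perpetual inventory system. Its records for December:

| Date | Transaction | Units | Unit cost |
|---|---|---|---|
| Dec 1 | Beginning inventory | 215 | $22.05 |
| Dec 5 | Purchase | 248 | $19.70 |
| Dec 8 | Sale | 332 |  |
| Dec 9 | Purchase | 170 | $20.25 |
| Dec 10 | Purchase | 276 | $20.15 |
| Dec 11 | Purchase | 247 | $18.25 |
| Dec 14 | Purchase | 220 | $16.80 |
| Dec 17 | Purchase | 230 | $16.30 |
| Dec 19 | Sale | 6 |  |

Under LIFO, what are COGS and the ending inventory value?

Dec 8, 332 sold [LIFO — newest first]: 248 @ $19.70 + 84 @ $22.05 = $6,737.80
Dec 19, 6 sold [LIFO — newest first]: 6 @ $16.30 = $97.80
Total COGS = $6,737.80 + $97.80 = $6,835.60
Ending inventory: 131 @ $22.05 + 170 @ $20.25 + 276 @ $20.15 + 247 @ $18.25 + 220 @ $16.80 + 224 @ $16.30 = $23,747.40
Check: goods available $30,583.00 = COGS $6,835.60 + ending $23,747.40

COGS = $6,835.60; ending inventory = $23,747.40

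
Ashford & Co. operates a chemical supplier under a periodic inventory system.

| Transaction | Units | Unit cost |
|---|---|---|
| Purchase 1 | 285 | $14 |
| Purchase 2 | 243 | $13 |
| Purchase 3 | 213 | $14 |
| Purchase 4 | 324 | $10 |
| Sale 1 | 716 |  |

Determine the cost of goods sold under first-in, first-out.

COGS = $9,781

Sale 1 (716) [FIFO — oldest first]: 285 @ $14 + 243 @ $13 + 188 @ $14 = $9,781
Ending inventory: 25 @ $14 + 324 @ $10 = $3,590
Check: goods available $13,371 = COGS $9,781 + ending $3,590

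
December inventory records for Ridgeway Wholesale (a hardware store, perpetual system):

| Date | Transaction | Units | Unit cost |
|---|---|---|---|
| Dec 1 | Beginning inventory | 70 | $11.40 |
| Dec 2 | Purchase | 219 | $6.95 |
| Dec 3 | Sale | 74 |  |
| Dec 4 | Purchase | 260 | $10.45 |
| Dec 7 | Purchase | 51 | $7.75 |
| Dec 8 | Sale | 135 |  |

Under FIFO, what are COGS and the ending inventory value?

COGS = $1,764.05; ending inventory = $3,668.25

Dec 3, 74 sold [FIFO — oldest first]: 70 @ $11.40 + 4 @ $6.95 = $825.80
Dec 8, 135 sold [FIFO — oldest first]: 135 @ $6.95 = $938.25
Total COGS = $825.80 + $938.25 = $1,764.05
Ending inventory: 80 @ $6.95 + 260 @ $10.45 + 51 @ $7.75 = $3,668.25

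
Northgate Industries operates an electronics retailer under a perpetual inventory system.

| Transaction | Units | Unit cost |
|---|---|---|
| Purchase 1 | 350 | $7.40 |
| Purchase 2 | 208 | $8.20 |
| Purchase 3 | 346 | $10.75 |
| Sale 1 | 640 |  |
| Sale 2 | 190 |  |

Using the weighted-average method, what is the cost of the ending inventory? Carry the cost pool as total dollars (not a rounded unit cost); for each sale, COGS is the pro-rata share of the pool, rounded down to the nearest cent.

Ending inventory = $656.11

After Purchase 1: 350 on hand, pool $2,590.00 (≈ $7.4000 each)
After Purchase 2: 558 on hand, pool $4,295.60 (≈ $7.6982 each)
After Purchase 3: 904 on hand, pool $8,015.10 (≈ $8.8663 each)
Sale 1, sell 640: 640/904 × $8,015.10 → $5,674.40
Sale 2, sell 190: 190/264 × $2,340.70 → $1,684.59
Total COGS = $5,674.40 + $1,684.59 = $7,358.99
Ending inventory (cost pool remaining) = $656.11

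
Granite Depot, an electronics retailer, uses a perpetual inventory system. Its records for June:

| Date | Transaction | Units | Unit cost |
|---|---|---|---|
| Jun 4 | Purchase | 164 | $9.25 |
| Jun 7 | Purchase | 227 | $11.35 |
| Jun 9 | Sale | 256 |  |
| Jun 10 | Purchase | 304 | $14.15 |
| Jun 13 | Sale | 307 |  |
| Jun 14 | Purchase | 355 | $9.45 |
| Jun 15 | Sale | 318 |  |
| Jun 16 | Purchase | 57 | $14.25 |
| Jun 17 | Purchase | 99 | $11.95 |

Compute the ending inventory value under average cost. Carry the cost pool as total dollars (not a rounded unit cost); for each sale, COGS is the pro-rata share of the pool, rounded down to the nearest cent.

After Jun 4: 164 on hand, pool $1,517.00 (≈ $9.2500 each)
After Jun 7: 391 on hand, pool $4,093.45 (≈ $10.4692 each)
Jun 9, sell 256: 256/391 × $4,093.45 → $2,680.11
After Jun 10: 439 on hand, pool $5,714.94 (≈ $13.0181 each)
Jun 13, sell 307: 307/439 × $5,714.94 → $3,996.55
After Jun 14: 487 on hand, pool $5,073.14 (≈ $10.4171 each)
Jun 15, sell 318: 318/487 × $5,073.14 → $3,312.64
After Jun 16: 226 on hand, pool $2,572.75 (≈ $11.3838 each)
After Jun 17: 325 on hand, pool $3,755.80 (≈ $11.5563 each)
Total COGS = $2,680.11 + $3,996.55 + $3,312.64 = $9,989.30
Ending inventory (cost pool remaining) = $3,755.80

Ending inventory = $3,755.80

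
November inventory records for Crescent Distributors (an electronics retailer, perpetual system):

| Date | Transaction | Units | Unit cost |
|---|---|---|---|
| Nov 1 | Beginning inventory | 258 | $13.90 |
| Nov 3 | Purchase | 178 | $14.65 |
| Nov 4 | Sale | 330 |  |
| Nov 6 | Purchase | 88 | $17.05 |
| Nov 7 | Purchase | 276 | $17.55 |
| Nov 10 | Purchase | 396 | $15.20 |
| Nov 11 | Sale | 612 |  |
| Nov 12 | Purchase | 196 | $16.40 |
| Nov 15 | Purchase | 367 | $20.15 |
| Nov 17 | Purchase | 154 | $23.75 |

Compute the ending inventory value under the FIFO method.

Nov 4, 330 sold [FIFO — oldest first]: 258 @ $13.90 + 72 @ $14.65 = $4,641.00
Nov 11, 612 sold [FIFO — oldest first]: 106 @ $14.65 + 88 @ $17.05 + 276 @ $17.55 + 142 @ $15.20 = $10,055.50
Total COGS = $4,641.00 + $10,055.50 = $14,696.50
Ending inventory: 254 @ $15.20 + 196 @ $16.40 + 367 @ $20.15 + 154 @ $23.75 = $18,127.75

Ending inventory = $18,127.75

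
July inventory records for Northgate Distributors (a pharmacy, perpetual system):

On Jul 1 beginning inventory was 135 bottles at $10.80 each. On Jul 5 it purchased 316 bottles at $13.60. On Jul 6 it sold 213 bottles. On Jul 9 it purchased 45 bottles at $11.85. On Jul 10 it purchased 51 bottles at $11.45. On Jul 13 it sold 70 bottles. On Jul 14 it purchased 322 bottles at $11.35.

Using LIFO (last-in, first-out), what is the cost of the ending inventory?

Ending inventory = $6,821.60

Jul 6, 213 sold [LIFO — newest first]: 213 @ $13.60 = $2,896.80
Jul 13, 70 sold [LIFO — newest first]: 51 @ $11.45 + 19 @ $11.85 = $809.10
Total COGS = $2,896.80 + $809.10 = $3,705.90
Ending inventory: 135 @ $10.80 + 103 @ $13.60 + 26 @ $11.85 + 322 @ $11.35 = $6,821.60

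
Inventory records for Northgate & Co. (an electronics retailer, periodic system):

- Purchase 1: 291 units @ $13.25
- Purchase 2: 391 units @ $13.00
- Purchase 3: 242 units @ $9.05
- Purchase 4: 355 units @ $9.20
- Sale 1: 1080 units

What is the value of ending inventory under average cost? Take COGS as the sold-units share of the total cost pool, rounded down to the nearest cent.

Sale 1, sell 1080: 1080/1279 × $14,394.85 → $12,155.15
Ending inventory (cost pool remaining) = $2,239.70

Ending inventory = $2,239.70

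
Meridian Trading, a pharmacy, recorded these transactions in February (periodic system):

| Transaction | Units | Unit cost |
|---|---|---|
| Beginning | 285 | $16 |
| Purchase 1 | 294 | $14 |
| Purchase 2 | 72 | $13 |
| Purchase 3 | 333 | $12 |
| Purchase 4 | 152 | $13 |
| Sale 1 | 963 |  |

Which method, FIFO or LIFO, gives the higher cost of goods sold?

FIFO COGS: 285 @ $16 + 294 @ $14 + 72 @ $13 + 312 @ $12 = $13,356
LIFO COGS: 152 @ $13 + 333 @ $12 + 72 @ $13 + 294 @ $14 + 112 @ $16 = $12,816

FIFO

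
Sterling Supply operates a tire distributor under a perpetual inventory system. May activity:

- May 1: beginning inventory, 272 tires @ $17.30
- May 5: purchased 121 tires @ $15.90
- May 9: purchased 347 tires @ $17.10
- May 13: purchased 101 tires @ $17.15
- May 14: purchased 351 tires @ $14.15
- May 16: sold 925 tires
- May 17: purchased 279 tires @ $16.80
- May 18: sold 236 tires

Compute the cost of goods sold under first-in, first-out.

May 16, 925 sold [FIFO — oldest first]: 272 @ $17.30 + 121 @ $15.90 + 347 @ $17.10 + 101 @ $17.15 + 84 @ $14.15 = $15,483.95
May 18, 236 sold [FIFO — oldest first]: 236 @ $14.15 = $3,339.40
Total COGS = $15,483.95 + $3,339.40 = $18,823.35
Ending inventory: 31 @ $14.15 + 279 @ $16.80 = $5,125.85
Check: goods available $23,949.20 = COGS $18,823.35 + ending $5,125.85

COGS = $18,823.35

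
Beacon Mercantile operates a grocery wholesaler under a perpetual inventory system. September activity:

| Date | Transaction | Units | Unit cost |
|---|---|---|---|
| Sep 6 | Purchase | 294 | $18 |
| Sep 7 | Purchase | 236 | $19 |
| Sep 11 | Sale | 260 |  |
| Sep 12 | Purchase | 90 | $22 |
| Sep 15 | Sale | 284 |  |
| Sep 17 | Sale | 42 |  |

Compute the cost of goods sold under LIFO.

COGS = $11,144

Sep 11, 260 sold [LIFO — newest first]: 236 @ $19 + 24 @ $18 = $4,916
Sep 15, 284 sold [LIFO — newest first]: 90 @ $22 + 194 @ $18 = $5,472
Sep 17, 42 sold [LIFO — newest first]: 42 @ $18 = $756
Total COGS = $4,916 + $5,472 + $756 = $11,144
Ending inventory: 34 @ $18 = $612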